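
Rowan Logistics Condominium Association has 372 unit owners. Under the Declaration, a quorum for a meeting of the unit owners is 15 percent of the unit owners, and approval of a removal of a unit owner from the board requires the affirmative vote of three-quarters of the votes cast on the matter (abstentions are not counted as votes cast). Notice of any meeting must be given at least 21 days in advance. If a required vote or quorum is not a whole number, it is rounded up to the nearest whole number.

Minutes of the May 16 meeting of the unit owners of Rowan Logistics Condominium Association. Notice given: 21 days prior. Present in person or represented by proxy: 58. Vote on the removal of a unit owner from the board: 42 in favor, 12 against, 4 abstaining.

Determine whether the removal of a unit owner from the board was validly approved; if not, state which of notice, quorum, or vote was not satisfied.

Valid — all requirements satisfied.

Notice: 21 days given; 21 required. Satisfied.
Quorum: 15% of 372 = 55.80, rounded up to 56; 58 present. Satisfied.
Vote: requires three-fourths of the votes cast (58 − 4 abstaining = 54); 3/4 of 54 = 40.50, rounded up to 41, so 41 needed; 42 in favor. Satisfied.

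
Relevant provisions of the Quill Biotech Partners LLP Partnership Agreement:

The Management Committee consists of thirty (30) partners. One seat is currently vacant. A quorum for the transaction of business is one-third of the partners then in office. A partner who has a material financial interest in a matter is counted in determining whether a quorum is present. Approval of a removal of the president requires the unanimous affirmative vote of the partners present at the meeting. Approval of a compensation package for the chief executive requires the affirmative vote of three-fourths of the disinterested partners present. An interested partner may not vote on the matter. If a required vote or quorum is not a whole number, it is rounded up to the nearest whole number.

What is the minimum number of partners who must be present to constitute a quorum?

1/3 of 29 = 9.67, rounded up to 10.

10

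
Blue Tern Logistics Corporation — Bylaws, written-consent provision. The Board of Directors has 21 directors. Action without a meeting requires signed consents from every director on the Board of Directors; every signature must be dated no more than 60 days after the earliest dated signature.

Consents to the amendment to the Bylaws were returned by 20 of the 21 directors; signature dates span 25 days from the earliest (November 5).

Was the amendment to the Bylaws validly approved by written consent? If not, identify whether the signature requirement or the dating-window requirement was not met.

Not effective — insufficient signatures.

Signatures required: every one of 21 — unanimous means all 21, so 21 needed; 20 signed. Insufficient.
Dating window: the latest signature is 25 days after the earliest; the limit is 60 days. Within the window.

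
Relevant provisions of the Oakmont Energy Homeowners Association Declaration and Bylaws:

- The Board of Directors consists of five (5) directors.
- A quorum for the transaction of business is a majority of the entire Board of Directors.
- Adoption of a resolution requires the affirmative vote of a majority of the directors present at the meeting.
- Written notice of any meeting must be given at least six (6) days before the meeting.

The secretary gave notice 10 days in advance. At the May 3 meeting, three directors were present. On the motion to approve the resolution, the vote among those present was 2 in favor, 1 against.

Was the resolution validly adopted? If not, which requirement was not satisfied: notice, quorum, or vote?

Notice: 10 days given; 6 required (10 ≥ 6). Satisfied.
Quorum: 3 present; quorum is 3. Satisfied.
Vote: the resolution requires a majority of the directors present (3). A majority of 3 is 2, so 2 affirmative votes are needed; 2 voted in favor. Satisfied.

Valid — all requirements satisfied.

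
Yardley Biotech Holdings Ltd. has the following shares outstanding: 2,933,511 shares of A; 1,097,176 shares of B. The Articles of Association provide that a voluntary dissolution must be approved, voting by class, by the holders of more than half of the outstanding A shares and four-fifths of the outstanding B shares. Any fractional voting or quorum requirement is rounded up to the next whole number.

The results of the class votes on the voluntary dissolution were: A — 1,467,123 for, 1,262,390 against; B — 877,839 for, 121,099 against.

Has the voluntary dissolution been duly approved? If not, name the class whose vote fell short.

A: a majority of 2933511 is 1466756; 1,466,756 required, 1,467,123 in favor — approved.
B: 4/5 of 1097176 = 877740.80, rounded up to 877741; 877,741 required, 877,839 in favor — approved.

Approved — every class gave the required vote.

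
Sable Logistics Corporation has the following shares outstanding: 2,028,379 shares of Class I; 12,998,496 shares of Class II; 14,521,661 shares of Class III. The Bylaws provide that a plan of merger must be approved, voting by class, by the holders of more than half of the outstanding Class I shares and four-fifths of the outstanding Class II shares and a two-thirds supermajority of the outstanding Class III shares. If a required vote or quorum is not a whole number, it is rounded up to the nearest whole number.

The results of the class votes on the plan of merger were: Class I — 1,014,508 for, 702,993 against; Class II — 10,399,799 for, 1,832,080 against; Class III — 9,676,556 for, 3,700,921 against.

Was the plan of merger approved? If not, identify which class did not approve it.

Not approved — the Class III shares did not give the required vote.

Class I: a majority of 2028379 is 1014190; 1,014,190 required, 1,014,508 in favor — approved.
Class II: 4/5 of 12998496 = 10398796.80, rounded up to 10398797; 10,398,797 required, 10,399,799 in favor — approved.
Class III: 2/3 of 14521661 = 9681107.33, rounded up to 9681108; 9,681,108 required, 9,676,556 in favor — not approved.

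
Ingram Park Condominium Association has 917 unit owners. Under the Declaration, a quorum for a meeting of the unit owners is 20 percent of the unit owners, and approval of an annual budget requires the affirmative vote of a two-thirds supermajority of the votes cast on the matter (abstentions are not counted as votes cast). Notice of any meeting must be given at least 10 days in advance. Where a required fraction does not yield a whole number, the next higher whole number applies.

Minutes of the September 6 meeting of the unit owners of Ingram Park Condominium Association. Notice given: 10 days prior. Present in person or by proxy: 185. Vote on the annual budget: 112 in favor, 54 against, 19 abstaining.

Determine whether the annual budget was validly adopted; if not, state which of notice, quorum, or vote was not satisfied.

Valid — all requirements satisfied.

Notice: 10 days given; 10 required. Satisfied.
Quorum: 20% of 917 = 183.40, rounded up to 184; 185 present. Satisfied.
Vote: requires two-thirds of the votes cast (185 − 19 abstaining = 166); 2/3 of 166 = 110.67, rounded up to 111, so 111 needed; 112 in favor. Satisfied.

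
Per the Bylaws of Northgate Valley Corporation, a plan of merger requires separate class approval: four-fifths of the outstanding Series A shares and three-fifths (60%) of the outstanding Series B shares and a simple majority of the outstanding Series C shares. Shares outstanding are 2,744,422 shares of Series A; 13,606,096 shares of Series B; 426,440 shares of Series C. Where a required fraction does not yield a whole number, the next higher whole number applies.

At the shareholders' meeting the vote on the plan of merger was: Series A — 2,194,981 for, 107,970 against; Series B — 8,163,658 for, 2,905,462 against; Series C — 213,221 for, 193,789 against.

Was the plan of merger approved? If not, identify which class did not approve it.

Series A: 4/5 of 2744422 = 2195537.60, rounded up to 2195538; 2,195,538 required, 2,194,981 in favor — not approved.
Series B: 3/5 of 13606096 = 8163657.60, rounded up to 8163658; 8,163,658 required, 8,163,658 in favor — approved.
Series C: a majority of 426440 is 213221; 213,221 required, 213,221 in favor — approved.

Not approved — the Series A shares did not give the required vote.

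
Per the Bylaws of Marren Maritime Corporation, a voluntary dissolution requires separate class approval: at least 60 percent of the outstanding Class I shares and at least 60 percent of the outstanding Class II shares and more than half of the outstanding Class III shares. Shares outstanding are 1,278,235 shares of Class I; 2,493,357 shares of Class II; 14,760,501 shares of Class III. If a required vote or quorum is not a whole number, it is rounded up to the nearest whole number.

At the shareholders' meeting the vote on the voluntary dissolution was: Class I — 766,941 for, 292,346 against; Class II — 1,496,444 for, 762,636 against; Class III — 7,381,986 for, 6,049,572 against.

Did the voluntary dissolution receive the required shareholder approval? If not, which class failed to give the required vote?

Approved — every class gave the required vote.

Class I: 3/5 of 1278235 = 766941; 766,941 required, 766,941 in favor — approved.
Class II: 3/5 of 2493357 = 1496014.20, rounded up to 1496015; 1,496,015 required, 1,496,444 in favor — approved.
Class III: a majority of 14760501 is 7380251; 7,380,251 required, 7,381,986 in favor — approved.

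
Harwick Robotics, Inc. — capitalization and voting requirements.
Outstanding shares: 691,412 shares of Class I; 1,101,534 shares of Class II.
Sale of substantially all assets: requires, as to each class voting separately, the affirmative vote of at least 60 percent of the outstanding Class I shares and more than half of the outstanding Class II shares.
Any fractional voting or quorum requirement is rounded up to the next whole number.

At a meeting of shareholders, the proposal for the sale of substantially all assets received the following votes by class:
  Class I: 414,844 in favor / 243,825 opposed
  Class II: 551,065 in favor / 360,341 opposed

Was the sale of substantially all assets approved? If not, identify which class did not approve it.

Class I: 3/5 of 691412 = 414847.20, rounded up to 414848; 414,848 required, 414,844 in favor — not approved.
Class II: a majority of 1101534 is 550768; 550,768 required, 551,065 in favor — approved.

Not approved — the Class I shares did not give the required vote.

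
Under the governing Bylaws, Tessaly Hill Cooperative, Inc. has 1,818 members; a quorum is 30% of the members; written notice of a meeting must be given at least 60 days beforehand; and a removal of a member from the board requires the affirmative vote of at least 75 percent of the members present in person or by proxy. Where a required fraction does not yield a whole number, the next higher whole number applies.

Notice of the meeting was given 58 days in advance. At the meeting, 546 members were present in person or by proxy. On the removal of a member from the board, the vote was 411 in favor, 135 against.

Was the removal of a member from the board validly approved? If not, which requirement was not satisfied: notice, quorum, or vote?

Notice: 58 days given; 60 required. Not satisfied.
Quorum: 30% of 1,818 = 545.40, rounded up to 546; 546 present. Satisfied.
Vote: requires three-fourths of those present (546); 3/4 of 546 = 409.50, rounded up to 410, so 410 needed; 411 in favor. Satisfied.

Invalid — notice requirement not satisfied.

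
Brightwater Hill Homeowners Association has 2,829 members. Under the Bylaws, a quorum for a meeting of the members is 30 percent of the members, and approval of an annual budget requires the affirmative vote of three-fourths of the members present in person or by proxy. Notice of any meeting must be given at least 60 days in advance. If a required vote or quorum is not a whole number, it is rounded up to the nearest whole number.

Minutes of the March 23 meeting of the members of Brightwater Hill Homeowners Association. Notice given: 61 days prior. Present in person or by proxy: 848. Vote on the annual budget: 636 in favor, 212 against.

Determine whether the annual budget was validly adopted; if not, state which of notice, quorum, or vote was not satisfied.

Invalid — quorum requirement not satisfied.

Notice: 61 days given; 60 required. Satisfied.
Quorum: 30% of 2,829 = 848.70, rounded up to 849; 848 present. Not satisfied.
Vote: requires three-fourths of those present (848); 3/4 of 848 = 636, so 636 needed; 636 in favor. Satisfied.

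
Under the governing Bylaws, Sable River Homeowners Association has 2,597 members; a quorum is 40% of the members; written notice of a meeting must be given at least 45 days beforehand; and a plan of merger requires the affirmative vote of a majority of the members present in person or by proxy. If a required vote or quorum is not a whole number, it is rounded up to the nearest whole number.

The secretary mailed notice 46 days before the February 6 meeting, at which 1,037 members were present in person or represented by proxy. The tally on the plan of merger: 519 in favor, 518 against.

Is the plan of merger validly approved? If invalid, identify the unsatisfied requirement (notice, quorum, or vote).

Notice: 46 days given; 45 required. Satisfied.
Quorum: 40% of 2,597 = 1,038.80, rounded up to 1,039; 1,037 present. Not satisfied.
Vote: requires a majority of those present (1,037); a majority of 1037 is 519, so 519 needed; 519 in favor. Satisfied.

Invalid — quorum requirement not satisfied.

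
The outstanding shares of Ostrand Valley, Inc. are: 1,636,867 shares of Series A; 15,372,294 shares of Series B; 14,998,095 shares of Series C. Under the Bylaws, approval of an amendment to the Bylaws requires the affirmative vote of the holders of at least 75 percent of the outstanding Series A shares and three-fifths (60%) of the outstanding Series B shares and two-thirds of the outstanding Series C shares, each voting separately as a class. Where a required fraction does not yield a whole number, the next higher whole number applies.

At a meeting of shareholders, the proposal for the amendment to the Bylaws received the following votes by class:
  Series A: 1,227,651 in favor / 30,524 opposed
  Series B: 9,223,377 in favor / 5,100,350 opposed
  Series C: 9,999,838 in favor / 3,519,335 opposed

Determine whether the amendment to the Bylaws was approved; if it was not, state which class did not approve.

Series A: 3/4 of 1636867 = 1227650.25, rounded up to 1227651; 1,227,651 required, 1,227,651 in favor — approved.
Series B: 3/5 of 15372294 = 9223376.40, rounded up to 9223377; 9,223,377 required, 9,223,377 in favor — approved.
Series C: 2/3 of 14998095 = 9998730; 9,998,730 required, 9,999,838 in favor — approved.

Approved — every class gave the required vote.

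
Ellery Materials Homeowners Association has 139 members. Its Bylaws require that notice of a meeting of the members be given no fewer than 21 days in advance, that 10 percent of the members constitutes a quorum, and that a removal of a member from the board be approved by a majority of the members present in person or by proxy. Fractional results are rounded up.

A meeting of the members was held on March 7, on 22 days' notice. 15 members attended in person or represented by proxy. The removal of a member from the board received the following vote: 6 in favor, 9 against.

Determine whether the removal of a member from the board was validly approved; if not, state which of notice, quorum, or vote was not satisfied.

Invalid — vote requirement not satisfied.

Notice: 22 days given; 21 required. Satisfied.
Quorum: 10% of 139 = 13.90, rounded up to 14; 15 present. Satisfied.
Vote: requires a majority of those present (15); a majority of 15 is 8, so 8 needed; 6 in favor. Not satisfied.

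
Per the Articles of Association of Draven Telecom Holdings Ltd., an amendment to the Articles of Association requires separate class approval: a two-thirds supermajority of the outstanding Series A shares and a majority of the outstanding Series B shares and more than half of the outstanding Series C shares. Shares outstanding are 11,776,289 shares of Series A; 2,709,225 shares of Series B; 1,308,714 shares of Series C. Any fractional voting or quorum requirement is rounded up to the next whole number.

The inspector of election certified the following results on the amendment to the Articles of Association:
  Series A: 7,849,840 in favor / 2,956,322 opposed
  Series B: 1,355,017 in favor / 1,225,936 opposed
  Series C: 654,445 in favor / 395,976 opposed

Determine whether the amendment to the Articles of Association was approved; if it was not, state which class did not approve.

Series A: 2/3 of 11776289 = 7850859.33, rounded up to 7850860; 7,850,860 required, 7,849,840 in favor — not approved.
Series B: a majority of 2709225 is 1354613; 1,354,613 required, 1,355,017 in favor — approved.
Series C: a majority of 1308714 is 654358; 654,358 required, 654,445 in favor — approved.

Not approved — the Series A shares did not give the required vote.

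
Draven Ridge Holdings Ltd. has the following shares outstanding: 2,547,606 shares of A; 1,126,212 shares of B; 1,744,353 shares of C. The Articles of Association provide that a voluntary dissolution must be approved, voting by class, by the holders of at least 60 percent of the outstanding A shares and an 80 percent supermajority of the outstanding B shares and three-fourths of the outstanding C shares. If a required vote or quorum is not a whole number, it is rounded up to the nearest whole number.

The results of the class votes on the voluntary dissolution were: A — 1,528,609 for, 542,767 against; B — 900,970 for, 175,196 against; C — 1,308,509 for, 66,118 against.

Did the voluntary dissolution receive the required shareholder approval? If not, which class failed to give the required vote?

A: 3/5 of 2547606 = 1528563.60, rounded up to 1528564; 1,528,564 required, 1,528,609 in favor — approved.
B: 4/5 of 1126212 = 900969.60, rounded up to 900970; 900,970 required, 900,970 in favor — approved.
C: 3/4 of 1744353 = 1308264.75, rounded up to 1308265; 1,308,265 required, 1,308,509 in favor — approved.

Approved — every class gave the required vote.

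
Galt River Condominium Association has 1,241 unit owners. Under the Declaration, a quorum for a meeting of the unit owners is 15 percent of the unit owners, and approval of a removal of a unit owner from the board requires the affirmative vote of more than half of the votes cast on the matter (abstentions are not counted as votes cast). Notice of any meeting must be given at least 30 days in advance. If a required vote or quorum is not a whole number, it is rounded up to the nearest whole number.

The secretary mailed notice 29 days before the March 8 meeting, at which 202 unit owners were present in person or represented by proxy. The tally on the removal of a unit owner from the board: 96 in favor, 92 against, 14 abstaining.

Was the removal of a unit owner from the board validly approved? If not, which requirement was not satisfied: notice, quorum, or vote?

Invalid — notice requirement not satisfied.

Notice: 29 days given; 30 required. Not satisfied.
Quorum: 15% of 1,241 = 186.15, rounded up to 187; 202 present. Satisfied.
Vote: requires a majority of the votes cast (202 − 14 abstaining = 188); a majority of 188 is 95, so 95 needed; 96 in favor. Satisfied.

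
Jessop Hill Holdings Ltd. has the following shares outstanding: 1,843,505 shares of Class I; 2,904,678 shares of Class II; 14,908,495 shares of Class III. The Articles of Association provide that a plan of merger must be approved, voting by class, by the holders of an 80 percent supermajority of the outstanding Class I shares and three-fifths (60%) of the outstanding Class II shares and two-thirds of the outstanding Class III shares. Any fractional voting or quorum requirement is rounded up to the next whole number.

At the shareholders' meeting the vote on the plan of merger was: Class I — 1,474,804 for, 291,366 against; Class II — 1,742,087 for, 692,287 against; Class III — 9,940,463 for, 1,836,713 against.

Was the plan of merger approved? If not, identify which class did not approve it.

Not approved — the Class II shares did not give the required vote.

Class I: 4/5 of 1843505 = 1474804; 1,474,804 required, 1,474,804 in favor — approved.
Class II: 3/5 of 2904678 = 1742806.80, rounded up to 1742807; 1,742,807 required, 1,742,087 in favor — not approved.
Class III: 2/3 of 14908495 = 9938996.67, rounded up to 9938997; 9,938,997 required, 9,940,463 in favor — approved.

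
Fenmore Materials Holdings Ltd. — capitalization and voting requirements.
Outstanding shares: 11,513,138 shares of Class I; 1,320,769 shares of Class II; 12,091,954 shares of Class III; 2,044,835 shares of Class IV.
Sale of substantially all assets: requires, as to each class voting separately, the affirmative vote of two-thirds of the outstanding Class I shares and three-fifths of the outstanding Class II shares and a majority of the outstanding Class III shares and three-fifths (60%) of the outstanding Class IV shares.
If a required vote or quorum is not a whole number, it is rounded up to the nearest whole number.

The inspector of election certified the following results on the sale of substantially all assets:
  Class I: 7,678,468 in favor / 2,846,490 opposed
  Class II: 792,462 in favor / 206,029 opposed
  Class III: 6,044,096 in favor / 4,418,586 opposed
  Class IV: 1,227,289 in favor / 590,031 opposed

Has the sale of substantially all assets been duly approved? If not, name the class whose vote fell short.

Not approved — the Class III shares did not give the required vote.

Class I: 2/3 of 11513138 = 7675425.33, rounded up to 7675426; 7,675,426 required, 7,678,468 in favor — approved.
Class II: 3/5 of 1320769 = 792461.40, rounded up to 792462; 792,462 required, 792,462 in favor — approved.
Class III: a majority of 12091954 is 6045978; 6,045,978 required, 6,044,096 in favor — not approved.
Class IV: 3/5 of 2044835 = 1226901; 1,226,901 required, 1,227,289 in favor — approved.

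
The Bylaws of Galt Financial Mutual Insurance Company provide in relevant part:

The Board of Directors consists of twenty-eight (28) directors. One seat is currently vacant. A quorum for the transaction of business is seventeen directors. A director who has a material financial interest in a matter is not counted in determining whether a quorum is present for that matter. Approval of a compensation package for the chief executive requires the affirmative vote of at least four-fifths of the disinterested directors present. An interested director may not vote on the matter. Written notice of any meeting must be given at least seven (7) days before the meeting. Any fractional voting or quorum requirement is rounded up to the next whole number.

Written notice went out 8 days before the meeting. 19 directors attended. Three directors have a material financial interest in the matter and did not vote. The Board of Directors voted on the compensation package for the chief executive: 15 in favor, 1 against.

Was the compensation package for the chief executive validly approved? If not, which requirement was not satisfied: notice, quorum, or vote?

Invalid — quorum requirement not satisfied.

Notice: 8 days given; 7 required (8 ≥ 7). Satisfied.
Quorum: 19 present, but the 3 interested directors do not count, leaving 16. Quorum is 17. Not satisfied.
Vote: the compensation package for the chief executive requires four-fifths of the disinterested directors present (19 − 3 = 16). 4/5 of 16 = 12.80, rounded up to 13, so 13 affirmative votes are needed; 15 voted in favor. Satisfied. (Moot — without a quorum no business can be validly transacted.)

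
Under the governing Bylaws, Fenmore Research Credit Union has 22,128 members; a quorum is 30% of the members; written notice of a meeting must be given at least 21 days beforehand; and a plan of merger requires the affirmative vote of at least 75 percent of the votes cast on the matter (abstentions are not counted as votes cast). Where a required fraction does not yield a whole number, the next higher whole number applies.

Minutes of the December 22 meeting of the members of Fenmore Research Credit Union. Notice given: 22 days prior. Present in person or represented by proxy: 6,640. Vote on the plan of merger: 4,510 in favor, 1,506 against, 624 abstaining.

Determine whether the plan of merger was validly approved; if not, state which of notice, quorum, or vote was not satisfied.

Invalid — vote requirement not satisfied.

Notice: 22 days given; 21 required. Satisfied.
Quorum: 30% of 22,128 = 6,638.40, rounded up to 6,639; 6,640 present. Satisfied.
Vote: requires three-fourths of the votes cast (6,640 − 624 abstaining = 6,016); 3/4 of 6016 = 4512, so 4,512 needed; 4,510 in favor. Not satisfied.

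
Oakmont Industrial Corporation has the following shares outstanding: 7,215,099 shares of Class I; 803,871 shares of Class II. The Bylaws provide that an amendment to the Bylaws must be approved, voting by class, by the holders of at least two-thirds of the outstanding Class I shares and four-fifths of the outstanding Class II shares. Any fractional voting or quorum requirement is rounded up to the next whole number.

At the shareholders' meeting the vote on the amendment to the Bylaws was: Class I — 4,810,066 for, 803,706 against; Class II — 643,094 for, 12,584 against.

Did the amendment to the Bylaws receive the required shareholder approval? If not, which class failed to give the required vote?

Class I: 2/3 of 7215099 = 4810066; 4,810,066 required, 4,810,066 in favor — approved.
Class II: 4/5 of 803871 = 643096.80, rounded up to 643097; 643,097 required, 643,094 in favor — not approved.

Not approved — the Class II shares did not give the required vote.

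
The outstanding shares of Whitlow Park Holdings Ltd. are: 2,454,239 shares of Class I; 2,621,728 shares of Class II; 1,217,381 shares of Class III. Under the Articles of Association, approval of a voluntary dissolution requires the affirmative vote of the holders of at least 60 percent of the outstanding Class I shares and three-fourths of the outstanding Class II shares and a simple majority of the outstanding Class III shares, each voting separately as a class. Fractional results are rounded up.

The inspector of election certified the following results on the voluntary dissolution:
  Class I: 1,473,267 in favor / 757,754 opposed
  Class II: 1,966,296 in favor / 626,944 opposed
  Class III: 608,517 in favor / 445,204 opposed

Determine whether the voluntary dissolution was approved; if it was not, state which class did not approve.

Class I: 3/5 of 2454239 = 1472543.40, rounded up to 1472544; 1,472,544 required, 1,473,267 in favor — approved.
Class II: 3/4 of 2621728 = 1966296; 1,966,296 required, 1,966,296 in favor — approved.
Class III: a majority of 1217381 is 608691; 608,691 required, 608,517 in favor — not approved.

Not approved — the Class III shares did not give the required vote.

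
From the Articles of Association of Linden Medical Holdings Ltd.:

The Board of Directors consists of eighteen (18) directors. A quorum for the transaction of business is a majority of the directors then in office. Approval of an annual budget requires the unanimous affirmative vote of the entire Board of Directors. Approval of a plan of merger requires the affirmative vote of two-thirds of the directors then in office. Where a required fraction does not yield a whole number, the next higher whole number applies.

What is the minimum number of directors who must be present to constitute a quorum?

10

A majority of 18 is 10.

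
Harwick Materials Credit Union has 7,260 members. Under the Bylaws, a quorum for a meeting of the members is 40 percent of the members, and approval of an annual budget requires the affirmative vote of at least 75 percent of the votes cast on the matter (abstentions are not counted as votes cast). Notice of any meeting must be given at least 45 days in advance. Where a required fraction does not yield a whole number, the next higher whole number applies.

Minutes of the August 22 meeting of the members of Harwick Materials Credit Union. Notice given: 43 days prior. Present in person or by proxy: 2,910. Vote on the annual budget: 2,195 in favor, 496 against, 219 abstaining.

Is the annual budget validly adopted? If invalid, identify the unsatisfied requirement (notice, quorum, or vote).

Notice: 43 days given; 45 required. Not satisfied.
Quorum: 40% of 7,260 = 2,904; 2,910 present. Satisfied.
Vote: requires three-fourths of the votes cast (2,910 − 219 abstaining = 2,691); 3/4 of 2691 = 2018.25, rounded up to 2019, so 2,019 needed; 2,195 in favor. Satisfied.

Invalid — notice requirement not satisfied.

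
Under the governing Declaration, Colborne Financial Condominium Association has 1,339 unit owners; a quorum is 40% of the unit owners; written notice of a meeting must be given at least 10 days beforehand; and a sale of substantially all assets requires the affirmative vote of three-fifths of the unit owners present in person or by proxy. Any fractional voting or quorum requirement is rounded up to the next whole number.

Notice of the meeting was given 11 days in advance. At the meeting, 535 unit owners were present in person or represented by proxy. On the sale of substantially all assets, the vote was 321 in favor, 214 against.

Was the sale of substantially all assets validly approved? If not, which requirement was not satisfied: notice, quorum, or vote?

Notice: 11 days given; 10 required. Satisfied.
Quorum: 40% of 1,339 = 535.60, rounded up to 536; 535 present. Not satisfied.
Vote: requires three-fifths of those present (535); 3/5 of 535 = 321, so 321 needed; 321 in favor. Satisfied.

Invalid — quorum requirement not satisfied.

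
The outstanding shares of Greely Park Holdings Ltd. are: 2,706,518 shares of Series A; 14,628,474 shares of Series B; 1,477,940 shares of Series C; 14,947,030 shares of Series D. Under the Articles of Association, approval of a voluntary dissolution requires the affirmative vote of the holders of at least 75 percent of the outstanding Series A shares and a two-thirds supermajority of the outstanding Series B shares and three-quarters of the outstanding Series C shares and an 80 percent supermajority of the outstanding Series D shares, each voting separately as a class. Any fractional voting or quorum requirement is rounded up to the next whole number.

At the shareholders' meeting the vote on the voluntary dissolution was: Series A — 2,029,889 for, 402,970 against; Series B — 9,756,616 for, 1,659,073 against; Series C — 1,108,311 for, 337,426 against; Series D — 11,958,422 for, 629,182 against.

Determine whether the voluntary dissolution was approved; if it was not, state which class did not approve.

Not approved — the Series C shares did not give the required vote.

Series A: 3/4 of 2706518 = 2029888.50, rounded up to 2029889; 2,029,889 required, 2,029,889 in favor — approved.
Series B: 2/3 of 14628474 = 9752316; 9,752,316 required, 9,756,616 in favor — approved.
Series C: 3/4 of 1477940 = 1108455; 1,108,455 required, 1,108,311 in favor — not approved.
Series D: 4/5 of 14947030 = 11957624; 11,957,624 required, 11,958,422 in favor — approved.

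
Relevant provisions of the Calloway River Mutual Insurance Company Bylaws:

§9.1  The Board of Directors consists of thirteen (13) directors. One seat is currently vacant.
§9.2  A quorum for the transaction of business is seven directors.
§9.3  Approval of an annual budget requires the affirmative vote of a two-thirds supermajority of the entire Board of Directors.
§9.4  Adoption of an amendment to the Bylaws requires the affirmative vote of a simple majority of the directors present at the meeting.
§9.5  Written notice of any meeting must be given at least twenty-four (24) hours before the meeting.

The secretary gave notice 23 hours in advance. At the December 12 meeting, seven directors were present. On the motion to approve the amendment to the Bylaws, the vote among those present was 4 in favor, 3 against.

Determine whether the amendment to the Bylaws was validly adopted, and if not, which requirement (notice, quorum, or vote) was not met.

Notice: 23 hours given; 24 required (23 < 24). Not satisfied.
Quorum: 7 present; quorum is 7. Satisfied.
Vote: the amendment to the Bylaws requires a majority of the directors present (7). A majority of 7 is 4, so 4 affirmative votes are needed; 4 voted in favor. Satisfied.

Invalid — notice requirement not satisfied.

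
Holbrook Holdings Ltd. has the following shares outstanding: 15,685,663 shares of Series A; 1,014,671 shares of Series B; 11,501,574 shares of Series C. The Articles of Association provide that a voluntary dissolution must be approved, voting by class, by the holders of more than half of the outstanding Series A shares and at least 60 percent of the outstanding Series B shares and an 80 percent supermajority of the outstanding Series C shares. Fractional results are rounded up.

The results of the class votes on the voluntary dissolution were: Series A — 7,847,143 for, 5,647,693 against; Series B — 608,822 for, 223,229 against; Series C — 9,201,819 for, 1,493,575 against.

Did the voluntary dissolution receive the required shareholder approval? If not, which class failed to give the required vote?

Approved — every class gave the required vote.

Series A: a majority of 15685663 is 7842832; 7,842,832 required, 7,847,143 in favor — approved.
Series B: 3/5 of 1014671 = 608802.60, rounded up to 608803; 608,803 required, 608,822 in favor — approved.
Series C: 4/5 of 11501574 = 9201259.20, rounded up to 9201260; 9,201,260 required, 9,201,819 in favor — approved.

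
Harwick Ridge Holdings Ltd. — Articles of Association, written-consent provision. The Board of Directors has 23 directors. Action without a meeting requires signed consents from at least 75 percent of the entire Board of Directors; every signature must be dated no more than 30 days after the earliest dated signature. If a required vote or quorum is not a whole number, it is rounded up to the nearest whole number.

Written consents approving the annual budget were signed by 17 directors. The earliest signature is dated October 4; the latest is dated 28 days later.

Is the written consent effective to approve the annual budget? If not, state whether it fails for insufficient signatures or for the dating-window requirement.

Not effective — insufficient signatures.

Signatures required: at least 75 percent of 23 — 3/4 of 23 = 17.25, rounded up to 18, so 18 needed; 17 signed. Insufficient.
Dating window: the latest signature is 28 days after the earliest; the limit is 30 days. Within the window.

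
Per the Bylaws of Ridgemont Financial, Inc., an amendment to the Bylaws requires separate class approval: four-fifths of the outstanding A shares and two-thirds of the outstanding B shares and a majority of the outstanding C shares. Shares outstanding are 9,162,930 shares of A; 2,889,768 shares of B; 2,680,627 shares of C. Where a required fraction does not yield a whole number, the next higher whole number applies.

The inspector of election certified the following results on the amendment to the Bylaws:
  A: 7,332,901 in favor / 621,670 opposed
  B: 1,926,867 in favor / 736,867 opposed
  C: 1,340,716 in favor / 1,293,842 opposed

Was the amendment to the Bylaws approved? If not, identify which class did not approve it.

Approved — every class gave the required vote.

A: 4/5 of 9162930 = 7330344; 7,330,344 required, 7,332,901 in favor — approved.
B: 2/3 of 2889768 = 1926512; 1,926,512 required, 1,926,867 in favor — approved.
C: a majority of 2680627 is 1340314; 1,340,314 required, 1,340,716 in favor — approved.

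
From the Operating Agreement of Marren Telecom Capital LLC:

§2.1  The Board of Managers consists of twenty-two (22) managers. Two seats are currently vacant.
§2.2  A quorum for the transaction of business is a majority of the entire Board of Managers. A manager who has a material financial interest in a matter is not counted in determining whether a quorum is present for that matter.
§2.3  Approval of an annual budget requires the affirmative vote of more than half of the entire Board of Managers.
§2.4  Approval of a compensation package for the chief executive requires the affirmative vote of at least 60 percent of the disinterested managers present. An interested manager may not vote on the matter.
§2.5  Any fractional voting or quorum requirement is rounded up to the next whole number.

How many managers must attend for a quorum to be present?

12

A majority of 22 is 12.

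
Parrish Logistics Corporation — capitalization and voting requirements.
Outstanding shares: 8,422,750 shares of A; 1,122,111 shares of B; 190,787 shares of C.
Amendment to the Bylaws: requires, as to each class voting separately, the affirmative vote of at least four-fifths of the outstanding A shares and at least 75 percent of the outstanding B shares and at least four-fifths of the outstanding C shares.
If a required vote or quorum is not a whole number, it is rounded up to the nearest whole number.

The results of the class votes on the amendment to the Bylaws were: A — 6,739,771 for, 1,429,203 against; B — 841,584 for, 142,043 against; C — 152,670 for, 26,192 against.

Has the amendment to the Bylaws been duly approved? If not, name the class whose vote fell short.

A: 4/5 of 8422750 = 6738200; 6,738,200 required, 6,739,771 in favor — approved.
B: 3/4 of 1122111 = 841583.25, rounded up to 841584; 841,584 required, 841,584 in favor — approved.
C: 4/5 of 190787 = 152629.60, rounded up to 152630; 152,630 required, 152,670 in favor — approved.

Approved — every class gave the required vote.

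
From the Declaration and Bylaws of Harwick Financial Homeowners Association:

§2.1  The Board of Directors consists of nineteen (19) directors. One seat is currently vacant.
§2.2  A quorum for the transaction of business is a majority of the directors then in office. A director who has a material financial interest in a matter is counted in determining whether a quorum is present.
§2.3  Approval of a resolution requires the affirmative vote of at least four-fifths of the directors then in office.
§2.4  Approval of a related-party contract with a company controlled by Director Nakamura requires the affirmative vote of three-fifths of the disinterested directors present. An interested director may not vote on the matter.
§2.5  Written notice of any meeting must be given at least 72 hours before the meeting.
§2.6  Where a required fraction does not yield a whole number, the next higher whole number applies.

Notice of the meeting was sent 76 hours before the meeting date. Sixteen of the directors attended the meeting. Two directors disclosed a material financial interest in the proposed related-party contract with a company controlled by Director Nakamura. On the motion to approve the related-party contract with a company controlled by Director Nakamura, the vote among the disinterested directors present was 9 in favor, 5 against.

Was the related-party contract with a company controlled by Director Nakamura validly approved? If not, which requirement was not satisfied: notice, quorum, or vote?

Notice: 76 hours given; 72 required (76 ≥ 72). Satisfied.
Quorum: 16 present (interested directors count toward quorum); quorum is 10. Satisfied.
Vote: the related-party contract with a company controlled by Director Nakamura requires three-fifths of the disinterested directors present (16 − 2 = 14). 3/5 of 14 = 8.40, rounded up to 9, so 9 affirmative votes are needed; 9 voted in favor. Satisfied.

Valid — all requirements satisfied.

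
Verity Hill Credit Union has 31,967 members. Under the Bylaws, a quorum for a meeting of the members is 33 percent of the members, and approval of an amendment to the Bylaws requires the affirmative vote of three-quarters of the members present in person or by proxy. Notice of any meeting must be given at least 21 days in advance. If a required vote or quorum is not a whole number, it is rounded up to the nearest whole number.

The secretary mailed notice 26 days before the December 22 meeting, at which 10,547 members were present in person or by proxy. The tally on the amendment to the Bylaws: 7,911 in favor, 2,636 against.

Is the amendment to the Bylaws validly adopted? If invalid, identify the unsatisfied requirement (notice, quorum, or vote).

Notice: 26 days given; 21 required. Satisfied.
Quorum: 33% of 31,967 = 10,549.11, rounded up to 10,550; 10,547 present. Not satisfied.
Vote: requires three-fourths of those present (10,547); 3/4 of 10547 = 7910.25, rounded up to 7911, so 7,911 needed; 7,911 in favor. Satisfied.

Invalid — quorum requirement not satisfied.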